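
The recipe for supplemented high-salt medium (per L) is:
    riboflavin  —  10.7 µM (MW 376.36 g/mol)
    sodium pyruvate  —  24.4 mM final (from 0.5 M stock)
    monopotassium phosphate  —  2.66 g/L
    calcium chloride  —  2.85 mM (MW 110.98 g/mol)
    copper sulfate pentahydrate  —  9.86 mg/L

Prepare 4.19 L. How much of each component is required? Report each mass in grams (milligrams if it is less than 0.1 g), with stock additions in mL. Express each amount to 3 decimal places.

Working volume: 4.19 L.
riboflavin: 10.7 µmol/L × 376.36 g/mol × 4.19 L ÷ 1000 = 16.873 mg
sodium pyruvate: C1V1 = C2V2 → 24.4 mM × 4190 mL ÷ 500 mM = 204.472 mL
monopotassium phosphate: 2.66 g/L × 4.19 L = 11.145 g
calcium chloride: 2.85 mmol/L × 110.98 g/mol × 4.19 L ÷ 1000 = 1.325 g
copper sulfate pentahydrate: 9.86 mg/L × 4.19 L = 41.313 mg

riboflavin 16.873 mg; sodium pyruvate 204.472 mL; monopotassium phosphate 11.145 g; calcium chloride 1.325 g; copper sulfate pentahydrate 41.313 mg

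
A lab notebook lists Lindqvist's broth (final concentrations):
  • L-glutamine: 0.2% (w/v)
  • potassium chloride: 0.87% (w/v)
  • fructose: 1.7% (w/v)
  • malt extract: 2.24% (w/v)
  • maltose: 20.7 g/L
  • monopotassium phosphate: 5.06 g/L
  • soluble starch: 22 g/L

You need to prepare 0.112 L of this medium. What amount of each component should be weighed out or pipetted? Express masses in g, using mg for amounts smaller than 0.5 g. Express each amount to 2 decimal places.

L-glutamine 224.00 mg; potassium chloride 0.97 g; fructose 1.90 g; malt extract 2.51 g; maltose 2.32 g; monopotassium phosphate 0.57 g; soluble starch 2.46 g

Working volume: 0.112 L.
L-glutamine: 0.2 g per 100 mL × 112 mL ÷ 100 = 0.224 g = 224.00 mg
potassium chloride: 0.87 g per 100 mL × 112 mL ÷ 100 = 0.97 g
fructose: 1.7 g per 100 mL × 112 mL ÷ 100 = 1.90 g
malt extract: 2.24% w/v = 22.4 g/L → 22.4 × 0.112 L = 2.51 g
maltose: 20.7 g/L × 0.112 L = 2.32 g
monopotassium phosphate: 5.06 g/L × 0.112 L = 0.57 g
soluble starch: 22 g/L × 0.112 L = 2.46 g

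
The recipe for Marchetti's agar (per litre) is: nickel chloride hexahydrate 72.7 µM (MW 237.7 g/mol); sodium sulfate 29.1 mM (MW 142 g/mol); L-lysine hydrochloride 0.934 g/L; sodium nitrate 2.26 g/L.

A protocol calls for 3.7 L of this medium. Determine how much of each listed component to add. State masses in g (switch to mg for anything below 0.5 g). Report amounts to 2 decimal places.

Scale factor relative to 1 L: 3.7.
nickel chloride hexahydrate: 72.7 µmol/L × 237.7 g/mol × 3.7 L ÷ 1000 = 63.94 mg
sodium sulfate: 29.1 mmol/L × 142 g/mol × 3.7 L ÷ 1000 = 15.29 g
L-lysine hydrochloride: 0.934 g/L × 3.7 L = 3.46 g
sodium nitrate: 2.26 g/L × 3.7 L = 8.36 g

nickel chloride hexahydrate 63.94 mg; sodium sulfate 15.29 g; L-lysine hydrochloride 3.46 g; sodium nitrate 8.36 g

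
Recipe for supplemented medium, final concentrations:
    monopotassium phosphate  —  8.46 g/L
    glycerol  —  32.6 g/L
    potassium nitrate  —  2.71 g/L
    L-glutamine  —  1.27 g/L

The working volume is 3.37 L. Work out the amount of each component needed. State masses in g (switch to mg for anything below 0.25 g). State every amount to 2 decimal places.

monopotassium phosphate 28.51 g; glycerol 109.86 g; potassium nitrate 9.13 g; L-glutamine 4.28 g

Working volume: 3.37 L.
monopotassium phosphate: 8.46 g/L × 3.37 L = 28.51 g
glycerol: 32.6 g/L × 3.37 L = 109.86 g
potassium nitrate: 2.71 g/L × 3.37 L = 9.13 g
L-glutamine: 1.27 g/L × 3.37 L = 4.28 g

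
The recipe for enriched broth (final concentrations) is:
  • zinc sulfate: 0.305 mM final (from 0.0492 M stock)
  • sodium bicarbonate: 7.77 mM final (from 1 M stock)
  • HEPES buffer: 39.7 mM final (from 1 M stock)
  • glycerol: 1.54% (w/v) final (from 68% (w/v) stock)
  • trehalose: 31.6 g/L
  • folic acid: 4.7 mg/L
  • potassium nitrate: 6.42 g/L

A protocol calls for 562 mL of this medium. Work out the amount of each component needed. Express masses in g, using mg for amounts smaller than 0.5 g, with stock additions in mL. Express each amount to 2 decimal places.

zinc sulfate 3.48 mL; sodium bicarbonate 4.37 mL; HEPES buffer 22.31 mL; glycerol 12.73 mL; trehalose 17.76 g; folic acid 2.64 mg; potassium nitrate 3.61 g

Target volume = 562 mL = 0.562 L.
zinc sulfate: dilute stock: 0.305 mM × 562 mL ÷ 49.2 mM = 3.48 mL
sodium bicarbonate: dilute stock: 7.77 mM × 562 mL ÷ 1000 mM = 4.37 mL
HEPES buffer: V = C2·V2/C1 = 39.7 mM × 562 mL ÷ 1000 mM = 22.31 mL
glycerol: dilute stock: 1.54% ÷ 68% × 562 mL = 12.73 mL
trehalose: 31.6 g/L × 0.562 L = 17.76 g
folic acid: 4.7 mg/L × 0.562 L = 2.64 mg
potassium nitrate: 6.42 g/L × 0.562 L = 3.61 g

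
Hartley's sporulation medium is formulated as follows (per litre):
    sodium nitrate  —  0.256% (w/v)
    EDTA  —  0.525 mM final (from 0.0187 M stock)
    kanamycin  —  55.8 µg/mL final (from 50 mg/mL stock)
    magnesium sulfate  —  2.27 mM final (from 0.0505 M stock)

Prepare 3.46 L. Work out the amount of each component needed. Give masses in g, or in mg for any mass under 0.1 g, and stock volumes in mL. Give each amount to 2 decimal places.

Scale factor relative to 1 L: 3.46.
sodium nitrate: 0.256% w/v = 2.56 g/L → 2.56 × 3.46 L = 8.86 g
EDTA: dilute stock: 0.525 mM × 3460 mL ÷ 18.7 mM = 97.14 mL
kanamycin: dilute stock: 55.8 µg/mL × 3460 mL ÷ 50000 µg/mL = 3.86 mL
magnesium sulfate: C1V1 = C2V2 → 2.27 mM × 3460 mL ÷ 50.5 mM = 155.53 mL

sodium nitrate 8.86 g; EDTA 97.14 mL; kanamycin 3.86 mL; magnesium sulfate 155.53 mL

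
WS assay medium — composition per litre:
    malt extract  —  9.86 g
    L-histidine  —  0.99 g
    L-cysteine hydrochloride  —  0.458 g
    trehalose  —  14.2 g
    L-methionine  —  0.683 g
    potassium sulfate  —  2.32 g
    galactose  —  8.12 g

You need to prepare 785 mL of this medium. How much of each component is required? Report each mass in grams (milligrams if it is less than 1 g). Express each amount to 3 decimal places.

malt extract 7.740 g; L-histidine 777.150 mg; L-cysteine hydrochloride 359.530 mg; trehalose 11.147 g; L-methionine 536.155 mg; potassium sulfate 1.821 g; galactose 6.374 g

Scale factor = 785 mL / 1000 mL = 0.785.
malt extract: 9.86 g × (785 mL / 1000 mL) = 7.740 g
L-histidine: 0.99 g × (785 mL / 1000 mL) = 0.77715 g = 777.150 mg
L-cysteine hydrochloride: 0.458 g × (785 mL / 1000 mL) = 0.35953 g = 359.530 mg
trehalose: 14.2 g × (785 mL / 1000 mL) = 11.147 g
L-methionine: 0.683 g × (785 mL / 1000 mL) = 0.536155 g = 536.155 mg
potassium sulfate: 2.32 g × (785 mL / 1000 mL) = 1.821 g
galactose: 8.12 g × (785 mL / 1000 mL) = 6.374 g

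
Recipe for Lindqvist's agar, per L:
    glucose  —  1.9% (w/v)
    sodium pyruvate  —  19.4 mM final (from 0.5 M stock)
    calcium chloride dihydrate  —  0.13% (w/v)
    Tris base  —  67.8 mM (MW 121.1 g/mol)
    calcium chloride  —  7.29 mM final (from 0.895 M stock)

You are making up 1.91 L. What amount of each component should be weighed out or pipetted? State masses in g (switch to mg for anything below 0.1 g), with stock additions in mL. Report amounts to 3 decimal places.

Scale factor relative to 1 L: 1.91.
glucose: 1.9% w/v = 19 g/L → 19 × 1.91 L = 36.290 g
sodium pyruvate: dilute stock: 19.4 mM × 1910 mL ÷ 500 mM = 74.108 mL
calcium chloride dihydrate: 0.13% w/v = 1.3 g/L → 1.3 × 1.91 L = 2.483 g
Tris base: 67.8 mmol/L × 121.1 g/mol × 1.91 L ÷ 1000 = 15.682 g
calcium chloride: V = C2·V2/C1 = 7.29 mM × 1910 mL ÷ 895 mM = 15.557 mL

glucose 36.290 g; sodium pyruvate 74.108 mL; calcium chloride dihydrate 2.483 g; Tris base 15.682 g; calcium chloride 15.557 mL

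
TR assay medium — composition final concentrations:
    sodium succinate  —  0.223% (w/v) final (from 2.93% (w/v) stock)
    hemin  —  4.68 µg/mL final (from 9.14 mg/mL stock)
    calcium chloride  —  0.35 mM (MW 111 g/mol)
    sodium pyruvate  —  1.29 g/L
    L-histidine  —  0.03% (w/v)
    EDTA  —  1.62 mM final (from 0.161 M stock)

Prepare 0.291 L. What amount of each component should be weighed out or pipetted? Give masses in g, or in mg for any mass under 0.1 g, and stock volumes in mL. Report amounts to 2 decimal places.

sodium succinate 22.15 mL; hemin 0.15 mL; calcium chloride 11.31 mg; sodium pyruvate 0.38 g; L-histidine 87.30 mg; EDTA 2.93 mL

Scale factor relative to 1 L: 0.291.
sodium succinate: dilute stock: 0.223% ÷ 2.93% × 291 mL = 22.15 mL
hemin: dilute stock: 4.68 µg/mL × 291 mL ÷ 9140 µg/mL = 0.15 mL
calcium chloride: 0.35 mmol/L × 111 mg/mmol × 0.291 L = 11.31 mg
sodium pyruvate: 1.29 g/L × 0.291 L = 0.38 g
L-histidine: 0.03 g per 100 mL × 291 mL ÷ 100 = 0.0873 g = 87.30 mg
EDTA: C1V1 = C2V2 → 1.62 mM × 291 mL ÷ 161 mM = 2.93 mL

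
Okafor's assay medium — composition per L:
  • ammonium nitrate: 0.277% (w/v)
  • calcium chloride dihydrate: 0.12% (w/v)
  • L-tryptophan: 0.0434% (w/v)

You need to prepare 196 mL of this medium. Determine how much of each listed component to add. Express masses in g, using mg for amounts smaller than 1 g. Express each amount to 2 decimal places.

Target volume = 196 mL = 0.196 L.
ammonium nitrate: 0.277 g per 100 mL × 196 mL ÷ 100 = 0.54292 g = 542.92 mg
calcium chloride dihydrate: 0.12 g per 100 mL × 196 mL ÷ 100 = 0.2352 g = 235.20 mg
L-tryptophan: 0.0434 g per 100 mL × 196 mL ÷ 100 = 0.085064 g = 85.06 mg

ammonium nitrate 542.92 mg; calcium chloride dihydrate 235.20 mg; L-tryptophan 85.06 mg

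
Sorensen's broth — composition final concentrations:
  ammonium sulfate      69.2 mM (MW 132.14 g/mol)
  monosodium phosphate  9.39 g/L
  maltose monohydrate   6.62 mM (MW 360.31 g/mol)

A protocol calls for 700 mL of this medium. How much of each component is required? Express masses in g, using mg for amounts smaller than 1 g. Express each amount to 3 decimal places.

Scale factor relative to 1 L: 0.7.
ammonium sulfate: 69.2 mmol/L × 132.14 g/mol × 0.7 L ÷ 1000 = 6.401 g
monosodium phosphate: 9.39 g/L × 0.7 L = 6.573 g
maltose monohydrate: 6.62 mmol/L × 360.31 g/mol × 0.7 L ÷ 1000 = 1.670 g

ammonium sulfate 6.401 g; monosodium phosphate 6.573 g; maltose monohydrate 1.670 g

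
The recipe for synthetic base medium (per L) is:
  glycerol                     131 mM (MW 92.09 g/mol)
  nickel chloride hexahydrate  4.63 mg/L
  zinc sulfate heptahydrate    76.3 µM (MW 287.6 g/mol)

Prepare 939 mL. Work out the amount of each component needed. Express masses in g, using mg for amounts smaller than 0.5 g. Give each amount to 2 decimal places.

Working volume: 939 mL = 0.939 L.
glycerol: 131 mmol/L × 92.09 g/mol × 0.939 L ÷ 1000 = 11.33 g
nickel chloride hexahydrate: 4.63 mg/L × 0.939 L = 4.35 mg
zinc sulfate heptahydrate: 76.3 µmol/L × 287.6 g/mol × 0.939 L ÷ 1000 = 20.61 mg

glycerol 11.33 g; nickel chloride hexahydrate 4.35 mg; zinc sulfate heptahydrate 20.61 mg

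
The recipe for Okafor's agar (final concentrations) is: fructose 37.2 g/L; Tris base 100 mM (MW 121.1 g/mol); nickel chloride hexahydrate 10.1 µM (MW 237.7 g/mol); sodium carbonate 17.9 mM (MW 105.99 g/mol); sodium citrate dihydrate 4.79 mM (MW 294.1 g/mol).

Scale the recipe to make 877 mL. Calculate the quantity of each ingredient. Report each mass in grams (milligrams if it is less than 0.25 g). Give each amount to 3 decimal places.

fructose 32.624 g; Tris base 10.620 g; nickel chloride hexahydrate 2.105 mg; sodium carbonate 1.664 g; sodium citrate dihydrate 1.235 g

Scale factor relative to 1 L: 0.877.
fructose: 37.2 g/L × 0.877 L = 32.624 g
Tris base: 100 mmol/L × 121.1 g/mol × 0.877 L ÷ 1000 = 10.620 g
nickel chloride hexahydrate: 10.1 µmol/L × 237.7 g/mol × 0.877 L ÷ 1000 = 2.105 mg
sodium carbonate: 17.9 mmol/L × 105.99 g/mol × 0.877 L ÷ 1000 = 1.664 g
sodium citrate dihydrate: 4.79 mmol/L × 294.1 g/mol × 0.877 L ÷ 1000 = 1.235 g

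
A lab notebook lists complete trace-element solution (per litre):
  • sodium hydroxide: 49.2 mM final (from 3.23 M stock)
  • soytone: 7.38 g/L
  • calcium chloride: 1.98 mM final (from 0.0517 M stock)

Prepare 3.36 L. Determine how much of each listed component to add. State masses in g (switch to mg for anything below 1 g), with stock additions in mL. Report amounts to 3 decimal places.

Scale factor relative to 1 L: 3.36.
sodium hydroxide: dilute stock: 49.2 mM × 3360 mL ÷ 3230 mM = 51.180 mL
soytone: 7.38 g/L × 3.36 L = 24.797 g
calcium chloride: C1V1 = C2V2 → 1.98 mM × 3360 mL ÷ 51.7 mM = 128.681 mL

sodium hydroxide 51.180 mL; soytone 24.797 g; calcium chloride 128.681 mL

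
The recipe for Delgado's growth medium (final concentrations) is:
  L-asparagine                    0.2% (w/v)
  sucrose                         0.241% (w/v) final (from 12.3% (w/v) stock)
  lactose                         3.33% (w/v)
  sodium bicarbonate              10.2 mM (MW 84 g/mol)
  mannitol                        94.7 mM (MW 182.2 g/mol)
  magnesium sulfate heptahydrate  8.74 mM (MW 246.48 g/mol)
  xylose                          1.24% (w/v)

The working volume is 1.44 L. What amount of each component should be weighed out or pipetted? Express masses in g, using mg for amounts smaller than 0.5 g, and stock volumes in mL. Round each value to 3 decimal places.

L-asparagine 2.880 g; sucrose 28.215 mL; lactose 47.952 g; sodium bicarbonate 1.234 g; mannitol 24.846 g; magnesium sulfate heptahydrate 3.102 g; xylose 17.856 g

Working volume: 1.44 L.
L-asparagine: 0.2% w/v = 2 g/L → 2 × 1.44 L = 2.880 g
sucrose: dilute stock: 0.241% ÷ 12.3% × 1440 mL = 28.215 mL
lactose: 3.33 g per 100 mL × 1440 mL ÷ 100 = 47.952 g
sodium bicarbonate: 10.2 mmol/L × 84 g/mol × 1.44 L ÷ 1000 = 1.234 g
mannitol: 94.7 mmol/L × 182.2 g/mol × 1.44 L ÷ 1000 = 24.846 g
magnesium sulfate heptahydrate: 8.74 mmol/L × 246.48 g/mol × 1.44 L ÷ 1000 = 3.102 g
xylose: 1.24% w/v = 12.4 g/L → 12.4 × 1.44 L = 17.856 g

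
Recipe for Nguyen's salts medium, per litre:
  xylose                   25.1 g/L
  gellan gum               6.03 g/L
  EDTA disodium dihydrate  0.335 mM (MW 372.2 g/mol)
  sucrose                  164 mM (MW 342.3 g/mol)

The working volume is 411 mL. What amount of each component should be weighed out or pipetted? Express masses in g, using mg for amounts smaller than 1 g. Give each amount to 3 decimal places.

Working volume: 411 mL = 0.411 L.
xylose: 25.1 g/L × 0.411 L = 10.316 g
gellan gum: 6.03 g/L × 0.411 L = 2.478 g
EDTA disodium dihydrate: 0.335 mmol/L × 372.2 mg/mmol × 0.411 L = 51.246 mg
sucrose: 164 mmol/L × 342.3 g/mol × 0.411 L ÷ 1000 = 23.072 g

xylose 10.316 g; gellan gum 2.478 g; EDTA disodium dihydrate 51.246 mg; sucrose 23.072 g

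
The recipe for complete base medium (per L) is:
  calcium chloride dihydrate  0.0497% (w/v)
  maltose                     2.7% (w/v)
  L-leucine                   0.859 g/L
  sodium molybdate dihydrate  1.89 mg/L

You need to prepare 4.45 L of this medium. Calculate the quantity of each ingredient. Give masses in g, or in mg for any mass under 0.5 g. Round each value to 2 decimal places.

Scale factor relative to 1 L: 4.45.
calcium chloride dihydrate: 0.0497% w/v = 0.497 g/L → 0.497 × 4.45 L = 2.21 g
maltose: 2.7 g per 100 mL × 4450 mL ÷ 100 = 120.15 g
L-leucine: 0.859 g/L × 4.45 L = 3.82 g
sodium molybdate dihydrate: 1.89 mg/L × 4.45 L = 8.41 mg

calcium chloride dihydrate 2.21 g; maltose 120.15 g; L-leucine 3.82 g; sodium molybdate dihydrate 8.41 mg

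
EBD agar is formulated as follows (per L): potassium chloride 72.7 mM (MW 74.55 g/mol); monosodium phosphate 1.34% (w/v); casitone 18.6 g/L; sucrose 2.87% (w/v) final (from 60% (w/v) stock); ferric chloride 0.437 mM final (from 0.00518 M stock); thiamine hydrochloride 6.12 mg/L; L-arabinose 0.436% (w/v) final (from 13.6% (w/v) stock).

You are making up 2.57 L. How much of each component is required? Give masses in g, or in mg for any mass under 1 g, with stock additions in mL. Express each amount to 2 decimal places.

Working volume: 2.57 L.
potassium chloride: 72.7 mmol/L × 74.55 g/mol × 2.57 L ÷ 1000 = 13.93 g
monosodium phosphate: 1.34% w/v = 13.4 g/L → 13.4 × 2.57 L = 34.44 g
casitone: 18.6 g/L × 2.57 L = 47.80 g
sucrose: dilute stock: 2.87% ÷ 60% × 2570 mL = 122.93 mL
ferric chloride: C1V1 = C2V2 → 0.437 mM × 2570 mL ÷ 5.18 mM = 216.81 mL
thiamine hydrochloride: 6.12 mg/L × 2.57 L = 15.73 mg
L-arabinose: C1V1 = C2V2 → 0.436% ÷ 13.6% × 2570 mL = 82.39 mL

potassium chloride 13.93 g; monosodium phosphate 34.44 g; casitone 47.80 g; sucrose 122.93 mL; ferric chloride 216.81 mL; thiamine hydrochloride 15.73 mg; L-arabinose 82.39 mL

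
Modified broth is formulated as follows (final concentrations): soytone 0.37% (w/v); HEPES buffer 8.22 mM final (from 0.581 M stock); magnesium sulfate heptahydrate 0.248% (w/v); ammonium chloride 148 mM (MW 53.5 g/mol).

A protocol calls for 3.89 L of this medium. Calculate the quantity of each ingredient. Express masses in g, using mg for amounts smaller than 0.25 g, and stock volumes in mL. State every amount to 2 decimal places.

soytone 14.39 g; HEPES buffer 55.04 mL; magnesium sulfate heptahydrate 9.65 g; ammonium chloride 30.80 g

Scale factor relative to 1 L: 3.89.
soytone: 0.37% w/v = 3.7 g/L → 3.7 × 3.89 L = 14.39 g
HEPES buffer: dilute stock: 8.22 mM × 3890 mL ÷ 581 mM = 55.04 mL
magnesium sulfate heptahydrate: 0.248% w/v = 2.48 g/L → 2.48 × 3.89 L = 9.65 g
ammonium chloride: 148 mmol/L × 53.5 g/mol × 3.89 L ÷ 1000 = 30.80 g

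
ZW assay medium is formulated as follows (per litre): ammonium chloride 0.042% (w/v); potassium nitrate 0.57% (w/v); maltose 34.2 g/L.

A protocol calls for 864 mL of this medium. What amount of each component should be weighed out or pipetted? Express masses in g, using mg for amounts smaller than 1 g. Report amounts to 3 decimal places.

Working volume: 864 mL = 0.864 L.
ammonium chloride: 0.042 g per 100 mL × 864 mL ÷ 100 = 0.36288 g = 362.880 mg
potassium nitrate: 0.57% w/v = 5.7 g/L → 5.7 × 0.864 L = 4.925 g
maltose: 34.2 g/L × 0.864 L = 29.549 g

ammonium chloride 362.880 mg; potassium nitrate 4.925 g; maltose 29.549 g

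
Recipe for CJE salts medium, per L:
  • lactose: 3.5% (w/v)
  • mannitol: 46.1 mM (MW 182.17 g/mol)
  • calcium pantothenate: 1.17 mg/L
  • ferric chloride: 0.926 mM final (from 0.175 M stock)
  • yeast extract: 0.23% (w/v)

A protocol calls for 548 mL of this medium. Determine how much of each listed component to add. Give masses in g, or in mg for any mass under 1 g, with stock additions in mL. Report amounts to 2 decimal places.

Scale factor relative to 1 L: 0.548.
lactose: 3.5% w/v = 35 g/L → 35 × 0.548 L = 19.18 g
mannitol: 46.1 mmol/L × 182.17 g/mol × 0.548 L ÷ 1000 = 4.60 g
calcium pantothenate: 1.17 mg/L × 0.548 L = 0.64 mg
ferric chloride: dilute stock: 0.926 mM × 548 mL ÷ 175 mM = 2.90 mL
yeast extract: 0.23% w/v = 2.3 g/L → 2.3 × 0.548 L = 1.26 g

lactose 19.18 g; mannitol 4.60 g; calcium pantothenate 0.64 mg; ferric chloride 2.90 mL; yeast extract 1.26 g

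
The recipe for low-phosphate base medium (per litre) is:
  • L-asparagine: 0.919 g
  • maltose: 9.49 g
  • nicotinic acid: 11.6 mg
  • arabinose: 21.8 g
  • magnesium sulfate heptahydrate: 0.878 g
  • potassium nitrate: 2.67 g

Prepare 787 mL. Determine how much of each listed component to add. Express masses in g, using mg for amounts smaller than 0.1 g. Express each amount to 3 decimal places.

L-asparagine 0.723 g; maltose 7.469 g; nicotinic acid 9.129 mg; arabinose 17.157 g; magnesium sulfate heptahydrate 0.691 g; potassium nitrate 2.101 g

Ratio of target to recipe volume: 787 / 1000 = 0.787.
L-asparagine: 0.919 g × (787 mL / 1000 mL) = 0.723 g
maltose: 9.49 g × (787 mL / 1000 mL) = 7.469 g
nicotinic acid: 11.6 mg × (787 mL / 1000 mL) = 9.129 mg
arabinose: 21.8 g × (787 mL / 1000 mL) = 17.157 g
magnesium sulfate heptahydrate: 0.878 g × (787 mL / 1000 mL) = 0.691 g
potassium nitrate: 2.67 g × (787 mL / 1000 mL) = 2.101 g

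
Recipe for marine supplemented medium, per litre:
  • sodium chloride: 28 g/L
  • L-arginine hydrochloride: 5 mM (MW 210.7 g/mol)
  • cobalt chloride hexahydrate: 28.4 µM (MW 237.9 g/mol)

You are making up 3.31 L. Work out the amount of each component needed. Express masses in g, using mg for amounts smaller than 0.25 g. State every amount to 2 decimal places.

sodium chloride 92.68 g; L-arginine hydrochloride 3.49 g; cobalt chloride hexahydrate 22.36 mg

Scale factor relative to 1 L: 3.31.
sodium chloride: 28 g/L × 3.31 L = 92.68 g
L-arginine hydrochloride: 5 mmol/L × 210.7 g/mol × 3.31 L ÷ 1000 = 3.49 g
cobalt chloride hexahydrate: 28.4 µmol/L × 237.9 g/mol × 3.31 L ÷ 1000 = 22.36 mg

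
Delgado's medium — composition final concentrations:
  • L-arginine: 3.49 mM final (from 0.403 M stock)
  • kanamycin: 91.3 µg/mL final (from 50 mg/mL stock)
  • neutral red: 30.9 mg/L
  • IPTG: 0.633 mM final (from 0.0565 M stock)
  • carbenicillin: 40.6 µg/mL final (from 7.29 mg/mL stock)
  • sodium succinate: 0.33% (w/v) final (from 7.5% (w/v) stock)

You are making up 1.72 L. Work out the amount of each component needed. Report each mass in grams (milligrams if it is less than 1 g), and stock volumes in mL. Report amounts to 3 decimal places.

L-arginine 14.895 mL; kanamycin 3.141 mL; neutral red 53.148 mg; IPTG 19.270 mL; carbenicillin 9.579 mL; sodium succinate 75.680 mL

Scale factor relative to 1 L: 1.72.
L-arginine: dilute stock: 3.49 mM × 1720 mL ÷ 403 mM = 14.895 mL
kanamycin: C1V1 = C2V2 → 91.3 µg/mL × 1720 mL ÷ 50000 µg/mL = 3.141 mL
neutral red: 30.9 mg/L × 1.72 L = 53.148 mg
IPTG: dilute stock: 0.633 mM × 1720 mL ÷ 56.5 mM = 19.270 mL
carbenicillin: dilute stock: 40.6 µg/mL × 1720 mL ÷ 7290 µg/mL = 9.579 mL
sodium succinate: V = C2·V2/C1 = 0.33% ÷ 7.5% × 1720 mL = 75.680 mL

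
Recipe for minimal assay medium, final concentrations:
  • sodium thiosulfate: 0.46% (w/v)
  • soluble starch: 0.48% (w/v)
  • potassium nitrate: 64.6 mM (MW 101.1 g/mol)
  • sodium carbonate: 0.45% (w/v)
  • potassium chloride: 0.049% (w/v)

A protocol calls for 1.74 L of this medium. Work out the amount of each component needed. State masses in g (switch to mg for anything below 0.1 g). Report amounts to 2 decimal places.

Working volume: 1.74 L.
sodium thiosulfate: 0.46 g per 100 mL × 1740 mL ÷ 100 = 8.00 g
soluble starch: 0.48 g per 100 mL × 1740 mL ÷ 100 = 8.35 g
potassium nitrate: 64.6 mmol/L × 101.1 g/mol × 1.74 L ÷ 1000 = 11.36 g
sodium carbonate: 0.45 g per 100 mL × 1740 mL ÷ 100 = 7.83 g
potassium chloride: 0.049 g per 100 mL × 1740 mL ÷ 100 = 0.85 g

sodium thiosulfate 8.00 g; soluble starch 8.35 g; potassium nitrate 11.36 g; sodium carbonate 7.83 g; potassium chloride 0.85 g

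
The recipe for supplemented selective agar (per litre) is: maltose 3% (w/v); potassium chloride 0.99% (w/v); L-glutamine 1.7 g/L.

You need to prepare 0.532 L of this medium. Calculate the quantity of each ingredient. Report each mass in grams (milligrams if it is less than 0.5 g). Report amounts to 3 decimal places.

maltose 15.960 g; potassium chloride 5.267 g; L-glutamine 0.904 g

Scale factor relative to 1 L: 0.532.
maltose: 3 g per 100 mL × 532 mL ÷ 100 = 15.960 g
potassium chloride: 0.99 g per 100 mL × 532 mL ÷ 100 = 5.267 g
L-glutamine: 1.7 g/L × 0.532 L = 0.904 g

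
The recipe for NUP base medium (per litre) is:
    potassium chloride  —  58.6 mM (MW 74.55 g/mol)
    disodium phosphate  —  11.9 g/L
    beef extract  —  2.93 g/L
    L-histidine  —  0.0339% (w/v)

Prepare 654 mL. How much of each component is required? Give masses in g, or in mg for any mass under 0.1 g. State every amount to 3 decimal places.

Working volume: 654 mL = 0.654 L.
potassium chloride: 58.6 mmol/L × 74.55 g/mol × 0.654 L ÷ 1000 = 2.857 g
disodium phosphate: 11.9 g/L × 0.654 L = 7.783 g
beef extract: 2.93 g/L × 0.654 L = 1.916 g
L-histidine: 0.0339 g per 100 mL × 654 mL ÷ 100 = 0.222 g

potassium chloride 2.857 g; disodium phosphate 7.783 g; beef extract 1.916 g; L-histidine 0.222 g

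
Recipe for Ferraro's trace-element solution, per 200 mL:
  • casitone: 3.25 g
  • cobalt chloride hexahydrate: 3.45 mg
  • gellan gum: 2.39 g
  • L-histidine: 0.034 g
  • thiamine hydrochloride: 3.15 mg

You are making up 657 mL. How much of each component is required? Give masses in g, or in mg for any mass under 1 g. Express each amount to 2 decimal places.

casitone 10.68 g; cobalt chloride hexahydrate 11.33 mg; gellan gum 7.85 g; L-histidine 111.69 mg; thiamine hydrochloride 10.35 mg

Ratio of target to recipe volume: 657 / 200 = 3.285.
casitone: 3.25 g × (657 mL / 200 mL) = 10.68 g
cobalt chloride hexahydrate: 3.45 mg × (657 mL / 200 mL) = 11.33 mg
gellan gum: 2.39 g × (657 mL / 200 mL) = 7.85 g
L-histidine: 0.034 g × (657 mL / 200 mL) = 0.11169 g = 111.69 mg
thiamine hydrochloride: 3.15 mg × (657 mL / 200 mL) = 10.35 mg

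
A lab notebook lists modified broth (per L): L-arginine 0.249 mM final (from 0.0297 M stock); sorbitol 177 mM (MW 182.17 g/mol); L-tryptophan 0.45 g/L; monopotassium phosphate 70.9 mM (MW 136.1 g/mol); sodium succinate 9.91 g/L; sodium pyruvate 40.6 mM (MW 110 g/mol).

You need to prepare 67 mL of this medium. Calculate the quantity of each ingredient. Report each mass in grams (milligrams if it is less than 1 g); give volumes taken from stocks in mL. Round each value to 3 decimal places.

Scale factor relative to 1 L: 0.067.
L-arginine: dilute stock: 0.249 mM × 67 mL ÷ 29.7 mM = 0.562 mL
sorbitol: 177 mmol/L × 182.17 g/mol × 0.067 L ÷ 1000 = 2.160 g
L-tryptophan: 0.45 g/L × 0.067 L = 0.03015 g = 30.150 mg
monopotassium phosphate: 70.9 mmol/L × 136.1 mg/mmol × 0.067 L = 646.516 mg
sodium succinate: 9.91 g/L × 0.067 L = 0.66397 g = 663.970 mg
sodium pyruvate: 40.6 mmol/L × 110 mg/mmol × 0.067 L = 299.222 mg

L-arginine 0.562 mL; sorbitol 2.160 g; L-tryptophan 30.150 mg; monopotassium phosphate 646.516 mg; sodium succinate 663.970 mg; sodium pyruvate 299.222 mg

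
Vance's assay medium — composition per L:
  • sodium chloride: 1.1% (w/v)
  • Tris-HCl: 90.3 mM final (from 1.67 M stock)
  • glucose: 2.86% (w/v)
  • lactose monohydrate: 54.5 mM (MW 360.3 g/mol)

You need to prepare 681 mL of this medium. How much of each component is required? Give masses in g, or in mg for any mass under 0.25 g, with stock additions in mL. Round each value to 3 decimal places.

sodium chloride 7.491 g; Tris-HCl 36.823 mL; glucose 19.477 g; lactose monohydrate 13.372 g

Target volume = 681 mL = 0.681 L.
sodium chloride: 1.1 g per 100 mL × 681 mL ÷ 100 = 7.491 g
Tris-HCl: C1V1 = C2V2 → 90.3 mM × 681 mL ÷ 1670 mM = 36.823 mL
glucose: 2.86 g per 100 mL × 681 mL ÷ 100 = 19.477 g
lactose monohydrate: 54.5 mmol/L × 360.3 g/mol × 0.681 L ÷ 1000 = 13.372 g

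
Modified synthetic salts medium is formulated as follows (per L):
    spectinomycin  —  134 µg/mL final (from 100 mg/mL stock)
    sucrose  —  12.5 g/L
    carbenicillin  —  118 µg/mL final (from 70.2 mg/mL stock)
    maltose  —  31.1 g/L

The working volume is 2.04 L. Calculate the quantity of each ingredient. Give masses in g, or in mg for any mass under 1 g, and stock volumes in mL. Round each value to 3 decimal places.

spectinomycin 2.734 mL; sucrose 25.500 g; carbenicillin 3.429 mL; maltose 63.444 g

Working volume: 2.04 L.
spectinomycin: C1V1 = C2V2 → 134 µg/mL × 2040 mL ÷ 100000 µg/mL = 2.734 mL
sucrose: 12.5 g/L × 2.04 L = 25.500 g
carbenicillin: V = C2·V2/C1 = 118 µg/mL × 2040 mL ÷ 70200 µg/mL = 3.429 mL
maltose: 31.1 g/L × 2.04 L = 63.444 g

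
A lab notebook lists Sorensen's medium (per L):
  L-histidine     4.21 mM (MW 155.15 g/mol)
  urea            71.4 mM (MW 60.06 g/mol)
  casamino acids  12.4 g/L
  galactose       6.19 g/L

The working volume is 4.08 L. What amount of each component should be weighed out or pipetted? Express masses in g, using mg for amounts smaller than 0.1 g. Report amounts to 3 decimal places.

Working volume: 4.08 L.
L-histidine: 4.21 mmol/L × 155.15 g/mol × 4.08 L ÷ 1000 = 2.665 g
urea: 71.4 mmol/L × 60.06 g/mol × 4.08 L ÷ 1000 = 17.496 g
casamino acids: 12.4 g/L × 4.08 L = 50.592 g
galactose: 6.19 g/L × 4.08 L = 25.255 g

L-histidine 2.665 g; urea 17.496 g; casamino acids 50.592 g; galactose 25.255 g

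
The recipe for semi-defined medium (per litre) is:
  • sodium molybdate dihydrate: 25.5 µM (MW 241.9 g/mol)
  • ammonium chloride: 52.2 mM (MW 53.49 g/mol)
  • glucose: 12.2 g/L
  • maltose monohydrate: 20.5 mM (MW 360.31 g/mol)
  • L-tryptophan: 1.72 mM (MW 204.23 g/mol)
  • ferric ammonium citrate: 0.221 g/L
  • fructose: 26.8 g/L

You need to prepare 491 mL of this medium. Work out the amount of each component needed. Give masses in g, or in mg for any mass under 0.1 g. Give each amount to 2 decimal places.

Target volume = 491 mL = 0.491 L.
sodium molybdate dihydrate: 25.5 µmol/L × 241.9 g/mol × 0.491 L ÷ 1000 = 3.03 mg
ammonium chloride: 52.2 mmol/L × 53.49 g/mol × 0.491 L ÷ 1000 = 1.37 g
glucose: 12.2 g/L × 0.491 L = 5.99 g
maltose monohydrate: 20.5 mmol/L × 360.31 g/mol × 0.491 L ÷ 1000 = 3.63 g
L-tryptophan: 1.72 mmol/L × 204.23 g/mol × 0.491 L ÷ 1000 = 0.17 g
ferric ammonium citrate: 0.221 g/L × 0.491 L = 0.11 g
fructose: 26.8 g/L × 0.491 L = 13.16 g

sodium molybdate dihydrate 3.03 mg; ammonium chloride 1.37 g; glucose 5.99 g; maltose monohydrate 3.63 g; L-tryptophan 0.17 g; ferric ammonium citrate 0.11 g; fructose 13.16 g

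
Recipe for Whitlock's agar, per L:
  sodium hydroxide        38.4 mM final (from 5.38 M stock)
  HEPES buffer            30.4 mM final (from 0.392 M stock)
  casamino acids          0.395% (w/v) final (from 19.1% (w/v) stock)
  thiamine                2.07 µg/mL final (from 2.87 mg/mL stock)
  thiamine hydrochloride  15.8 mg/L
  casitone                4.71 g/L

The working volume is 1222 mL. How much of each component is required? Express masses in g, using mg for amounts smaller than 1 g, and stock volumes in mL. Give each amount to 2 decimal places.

Working volume: 1222 mL = 1.222 L.
sodium hydroxide: V = C2·V2/C1 = 38.4 mM × 1222 mL ÷ 5380 mM = 8.72 mL
HEPES buffer: C1V1 = C2V2 → 30.4 mM × 1222 mL ÷ 392 mM = 94.77 mL
casamino acids: dilute stock: 0.395% ÷ 19.1% × 1222 mL = 25.27 mL
thiamine: V = C2·V2/C1 = 2.07 µg/mL × 1222 mL ÷ 2870 µg/mL = 0.88 mL
thiamine hydrochloride: 15.8 mg/L × 1.222 L = 19.31 mg
casitone: 4.71 g/L × 1.222 L = 5.76 g

sodium hydroxide 8.72 mL; HEPES buffer 94.77 mL; casamino acids 25.27 mL; thiamine 0.88 mL; thiamine hydrochloride 19.31 mg; casitone 5.76 g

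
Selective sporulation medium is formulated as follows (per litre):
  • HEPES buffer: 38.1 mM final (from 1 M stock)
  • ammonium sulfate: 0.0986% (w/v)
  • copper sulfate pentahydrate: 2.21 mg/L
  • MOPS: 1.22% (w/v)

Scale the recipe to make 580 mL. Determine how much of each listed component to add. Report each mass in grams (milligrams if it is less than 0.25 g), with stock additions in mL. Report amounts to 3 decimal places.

Scale factor relative to 1 L: 0.58.
HEPES buffer: dilute stock: 38.1 mM × 580 mL ÷ 1000 mM = 22.098 mL
ammonium sulfate: 0.0986 g per 100 mL × 580 mL ÷ 100 = 0.572 g
copper sulfate pentahydrate: 2.21 mg/L × 0.58 L = 1.282 mg
MOPS: 1.22 g per 100 mL × 580 mL ÷ 100 = 7.076 g

HEPES buffer 22.098 mL; ammonium sulfate 0.572 g; copper sulfate pentahydrate 1.282 mg; MOPS 7.076 g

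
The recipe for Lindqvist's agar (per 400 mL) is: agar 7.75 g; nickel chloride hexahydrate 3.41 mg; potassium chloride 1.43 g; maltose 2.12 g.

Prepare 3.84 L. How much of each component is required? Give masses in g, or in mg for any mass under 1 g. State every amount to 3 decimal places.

Scale factor = 3840 mL / 400 mL = 9.6.
agar: 7.75 g × (3840 mL / 400 mL) = 74.400 g
nickel chloride hexahydrate: 3.41 mg × (3840 mL / 400 mL) = 32.736 mg
potassium chloride: 1.43 g × (3840 mL / 400 mL) = 13.728 g
maltose: 2.12 g × (3840 mL / 400 mL) = 20.352 g

agar 74.400 g; nickel chloride hexahydrate 32.736 mg; potassium chloride 13.728 g; maltose 20.352 g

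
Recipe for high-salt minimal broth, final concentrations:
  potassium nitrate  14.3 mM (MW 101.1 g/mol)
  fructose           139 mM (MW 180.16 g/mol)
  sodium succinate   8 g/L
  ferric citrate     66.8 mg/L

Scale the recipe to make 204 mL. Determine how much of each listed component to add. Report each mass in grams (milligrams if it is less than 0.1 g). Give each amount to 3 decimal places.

potassium nitrate 0.295 g; fructose 5.109 g; sodium succinate 1.632 g; ferric citrate 13.627 mg

Scale factor relative to 1 L: 0.204.
potassium nitrate: 14.3 mmol/L × 101.1 g/mol × 0.204 L ÷ 1000 = 0.295 g
fructose: 139 mmol/L × 180.16 g/mol × 0.204 L ÷ 1000 = 5.109 g
sodium succinate: 8 g/L × 0.204 L = 1.632 g
ferric citrate: 66.8 mg/L × 0.204 L = 13.627 mg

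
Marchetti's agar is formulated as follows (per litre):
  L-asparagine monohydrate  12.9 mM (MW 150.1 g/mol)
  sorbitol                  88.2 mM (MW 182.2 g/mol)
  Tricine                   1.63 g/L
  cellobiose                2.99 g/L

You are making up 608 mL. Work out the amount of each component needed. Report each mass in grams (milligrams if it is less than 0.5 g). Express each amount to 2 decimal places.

Scale factor relative to 1 L: 0.608.
L-asparagine monohydrate: 12.9 mmol/L × 150.1 g/mol × 0.608 L ÷ 1000 = 1.18 g
sorbitol: 88.2 mmol/L × 182.2 g/mol × 0.608 L ÷ 1000 = 9.77 g
Tricine: 1.63 g/L × 0.608 L = 0.99 g
cellobiose: 2.99 g/L × 0.608 L = 1.82 g

L-asparagine monohydrate 1.18 g; sorbitol 9.77 g; Tricine 0.99 g; cellobiose 1.82 g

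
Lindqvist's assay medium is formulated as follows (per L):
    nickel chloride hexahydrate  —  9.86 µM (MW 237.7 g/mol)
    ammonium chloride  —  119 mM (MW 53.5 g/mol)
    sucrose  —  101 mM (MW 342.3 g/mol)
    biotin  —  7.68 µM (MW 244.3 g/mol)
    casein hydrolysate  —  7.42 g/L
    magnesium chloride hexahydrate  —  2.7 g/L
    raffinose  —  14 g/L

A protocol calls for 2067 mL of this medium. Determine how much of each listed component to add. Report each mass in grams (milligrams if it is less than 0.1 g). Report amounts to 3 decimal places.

Working volume: 2067 mL = 2.067 L.
nickel chloride hexahydrate: 9.86 µmol/L × 237.7 g/mol × 2.067 L ÷ 1000 = 4.844 mg
ammonium chloride: 119 mmol/L × 53.5 g/mol × 2.067 L ÷ 1000 = 13.160 g
sucrose: 101 mmol/L × 342.3 g/mol × 2.067 L ÷ 1000 = 71.461 g
biotin: 7.68 µmol/L × 244.3 g/mol × 2.067 L ÷ 1000 = 3.878 mg
casein hydrolysate: 7.42 g/L × 2.067 L = 15.337 g
magnesium chloride hexahydrate: 2.7 g/L × 2.067 L = 5.581 g
raffinose: 14 g/L × 2.067 L = 28.938 g

nickel chloride hexahydrate 4.844 mg; ammonium chloride 13.160 g; sucrose 71.461 g; biotin 3.878 mg; casein hydrolysate 15.337 g; magnesium chloride hexahydrate 5.581 g; raffinose 28.938 g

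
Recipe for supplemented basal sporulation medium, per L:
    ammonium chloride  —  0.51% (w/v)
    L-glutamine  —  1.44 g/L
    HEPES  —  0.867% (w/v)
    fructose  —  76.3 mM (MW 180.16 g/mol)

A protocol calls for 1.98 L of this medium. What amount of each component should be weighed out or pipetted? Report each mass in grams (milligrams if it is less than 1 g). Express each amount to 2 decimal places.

Working volume: 1.98 L.
ammonium chloride: 0.51% w/v = 5.1 g/L → 5.1 × 1.98 L = 10.10 g
L-glutamine: 1.44 g/L × 1.98 L = 2.85 g
HEPES: 0.867 g per 100 mL × 1980 mL ÷ 100 = 17.17 g
fructose: 76.3 mmol/L × 180.16 g/mol × 1.98 L ÷ 1000 = 27.22 g

ammonium chloride 10.10 g; L-glutamine 2.85 g; HEPES 17.17 g; fructose 27.22 g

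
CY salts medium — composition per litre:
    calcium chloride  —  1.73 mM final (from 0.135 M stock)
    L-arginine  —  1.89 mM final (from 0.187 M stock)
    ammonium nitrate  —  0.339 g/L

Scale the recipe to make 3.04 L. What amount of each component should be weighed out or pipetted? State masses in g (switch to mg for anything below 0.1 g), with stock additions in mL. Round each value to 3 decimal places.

calcium chloride 38.957 mL; L-arginine 30.725 mL; ammonium nitrate 1.031 g

Scale factor relative to 1 L: 3.04.
calcium chloride: C1V1 = C2V2 → 1.73 mM × 3040 mL ÷ 135 mM = 38.957 mL
L-arginine: C1V1 = C2V2 → 1.89 mM × 3040 mL ÷ 187 mM = 30.725 mL
ammonium nitrate: 0.339 g/L × 3.04 L = 1.031 g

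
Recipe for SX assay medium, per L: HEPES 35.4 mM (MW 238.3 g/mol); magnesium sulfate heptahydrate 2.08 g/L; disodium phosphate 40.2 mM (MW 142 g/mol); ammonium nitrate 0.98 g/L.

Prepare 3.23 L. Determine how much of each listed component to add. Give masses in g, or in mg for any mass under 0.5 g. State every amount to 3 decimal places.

Working volume: 3.23 L.
HEPES: 35.4 mmol/L × 238.3 g/mol × 3.23 L ÷ 1000 = 27.248 g
magnesium sulfate heptahydrate: 2.08 g/L × 3.23 L = 6.718 g
disodium phosphate: 40.2 mmol/L × 142 g/mol × 3.23 L ÷ 1000 = 18.438 g
ammonium nitrate: 0.98 g/L × 3.23 L = 3.165 g

HEPES 27.248 g; magnesium sulfate heptahydrate 6.718 g; disodium phosphate 18.438 g; ammonium nitrate 3.165 g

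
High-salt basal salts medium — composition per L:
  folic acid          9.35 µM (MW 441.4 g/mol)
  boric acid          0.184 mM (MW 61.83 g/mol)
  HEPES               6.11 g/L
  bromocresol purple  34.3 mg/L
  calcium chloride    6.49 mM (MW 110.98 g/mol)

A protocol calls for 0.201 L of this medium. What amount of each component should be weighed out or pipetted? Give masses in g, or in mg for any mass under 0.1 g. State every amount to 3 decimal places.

folic acid 0.830 mg; boric acid 2.287 mg; HEPES 1.228 g; bromocresol purple 6.894 mg; calcium chloride 0.145 g

Working volume: 0.201 L.
folic acid: 9.35 µmol/L × 441.4 g/mol × 0.201 L ÷ 1000 = 0.830 mg
boric acid: 0.184 mmol/L × 61.83 mg/mmol × 0.201 L = 2.287 mg
HEPES: 6.11 g/L × 0.201 L = 1.228 g
bromocresol purple: 34.3 mg/L × 0.201 L = 6.894 mg
calcium chloride: 6.49 mmol/L × 110.98 g/mol × 0.201 L ÷ 1000 = 0.145 g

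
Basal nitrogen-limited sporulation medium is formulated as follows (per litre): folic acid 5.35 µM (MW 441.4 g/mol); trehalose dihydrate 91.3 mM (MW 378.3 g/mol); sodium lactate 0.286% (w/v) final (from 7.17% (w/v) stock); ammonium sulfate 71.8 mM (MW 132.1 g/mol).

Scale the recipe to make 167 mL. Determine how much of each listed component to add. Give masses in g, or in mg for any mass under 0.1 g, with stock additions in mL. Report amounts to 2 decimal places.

folic acid 0.39 mg; trehalose dihydrate 5.77 g; sodium lactate 6.66 mL; ammonium sulfate 1.58 g

Target volume = 167 mL = 0.167 L.
folic acid: 5.35 µmol/L × 441.4 g/mol × 0.167 L ÷ 1000 = 0.39 mg
trehalose dihydrate: 91.3 mmol/L × 378.3 g/mol × 0.167 L ÷ 1000 = 5.77 g
sodium lactate: dilute stock: 0.286% ÷ 7.17% × 167 mL = 6.66 mL
ammonium sulfate: 71.8 mmol/L × 132.1 g/mol × 0.167 L ÷ 1000 = 1.58 g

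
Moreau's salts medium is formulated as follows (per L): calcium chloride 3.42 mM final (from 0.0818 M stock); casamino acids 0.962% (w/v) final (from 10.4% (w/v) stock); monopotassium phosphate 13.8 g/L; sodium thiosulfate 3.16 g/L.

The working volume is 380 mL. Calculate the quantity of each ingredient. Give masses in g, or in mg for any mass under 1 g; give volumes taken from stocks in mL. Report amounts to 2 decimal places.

Target volume = 380 mL = 0.38 L.
calcium chloride: dilute stock: 3.42 mM × 380 mL ÷ 81.8 mM = 15.89 mL
casamino acids: V = C2·V2/C1 = 0.962% ÷ 10.4% × 380 mL = 35.15 mL
monopotassium phosphate: 13.8 g/L × 0.38 L = 5.24 g
sodium thiosulfate: 3.16 g/L × 0.38 L = 1.20 g

calcium chloride 15.89 mL; casamino acids 35.15 mL; monopotassium phosphate 5.24 g; sodium thiosulfate 1.20 g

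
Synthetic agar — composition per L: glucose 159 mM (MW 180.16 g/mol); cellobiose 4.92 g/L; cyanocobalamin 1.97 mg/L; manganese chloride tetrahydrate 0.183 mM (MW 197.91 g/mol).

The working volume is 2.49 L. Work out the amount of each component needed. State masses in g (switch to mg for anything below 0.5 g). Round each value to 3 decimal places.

Scale factor relative to 1 L: 2.49.
glucose: 159 mmol/L × 180.16 g/mol × 2.49 L ÷ 1000 = 71.327 g
cellobiose: 4.92 g/L × 2.49 L = 12.251 g
cyanocobalamin: 1.97 mg/L × 2.49 L = 4.905 mg
manganese chloride tetrahydrate: 0.183 mmol/L × 197.91 mg/mmol × 2.49 L = 90.182 mg

glucose 71.327 g; cellobiose 12.251 g; cyanocobalamin 4.905 mg; manganese chloride tetrahydrate 90.182 mg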